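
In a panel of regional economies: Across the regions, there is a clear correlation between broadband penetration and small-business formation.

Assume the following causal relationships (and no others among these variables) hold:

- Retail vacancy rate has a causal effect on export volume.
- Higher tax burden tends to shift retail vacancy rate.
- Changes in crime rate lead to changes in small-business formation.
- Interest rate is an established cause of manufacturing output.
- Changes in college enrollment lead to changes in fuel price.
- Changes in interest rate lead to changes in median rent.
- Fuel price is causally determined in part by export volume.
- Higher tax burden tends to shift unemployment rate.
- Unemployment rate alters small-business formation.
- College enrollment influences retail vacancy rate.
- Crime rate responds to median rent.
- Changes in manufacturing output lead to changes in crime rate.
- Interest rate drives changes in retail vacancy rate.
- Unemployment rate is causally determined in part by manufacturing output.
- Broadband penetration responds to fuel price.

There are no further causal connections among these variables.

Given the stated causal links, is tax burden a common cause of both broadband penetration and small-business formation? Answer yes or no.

Tax burden has a causal path to broadband penetration (tax burden → retail vacancy rate → export volume → fuel price → broadband penetration) and to small-business formation (tax burden → unemployment rate → small-business formation), so it is a common cause of both — a confounder.

yes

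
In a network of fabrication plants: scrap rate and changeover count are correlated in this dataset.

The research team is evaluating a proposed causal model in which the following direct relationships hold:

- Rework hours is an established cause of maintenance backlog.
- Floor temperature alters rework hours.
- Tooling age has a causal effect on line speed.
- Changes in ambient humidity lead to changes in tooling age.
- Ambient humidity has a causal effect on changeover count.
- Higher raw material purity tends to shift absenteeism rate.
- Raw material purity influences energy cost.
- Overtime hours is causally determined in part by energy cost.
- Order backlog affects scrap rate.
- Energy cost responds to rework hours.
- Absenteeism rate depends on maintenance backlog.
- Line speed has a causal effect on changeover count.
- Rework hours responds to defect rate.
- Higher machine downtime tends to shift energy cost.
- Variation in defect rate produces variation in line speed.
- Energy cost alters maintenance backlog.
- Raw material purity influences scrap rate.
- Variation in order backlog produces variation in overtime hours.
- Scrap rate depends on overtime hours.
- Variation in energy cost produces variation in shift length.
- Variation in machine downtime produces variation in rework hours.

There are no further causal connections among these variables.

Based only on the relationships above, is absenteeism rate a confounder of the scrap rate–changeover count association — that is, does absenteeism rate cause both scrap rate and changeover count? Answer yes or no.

no

Absenteeism rate has no stated causal path to either scrap rate or changeover count. A confounder must cause both variables, so absenteeism rate does not qualify.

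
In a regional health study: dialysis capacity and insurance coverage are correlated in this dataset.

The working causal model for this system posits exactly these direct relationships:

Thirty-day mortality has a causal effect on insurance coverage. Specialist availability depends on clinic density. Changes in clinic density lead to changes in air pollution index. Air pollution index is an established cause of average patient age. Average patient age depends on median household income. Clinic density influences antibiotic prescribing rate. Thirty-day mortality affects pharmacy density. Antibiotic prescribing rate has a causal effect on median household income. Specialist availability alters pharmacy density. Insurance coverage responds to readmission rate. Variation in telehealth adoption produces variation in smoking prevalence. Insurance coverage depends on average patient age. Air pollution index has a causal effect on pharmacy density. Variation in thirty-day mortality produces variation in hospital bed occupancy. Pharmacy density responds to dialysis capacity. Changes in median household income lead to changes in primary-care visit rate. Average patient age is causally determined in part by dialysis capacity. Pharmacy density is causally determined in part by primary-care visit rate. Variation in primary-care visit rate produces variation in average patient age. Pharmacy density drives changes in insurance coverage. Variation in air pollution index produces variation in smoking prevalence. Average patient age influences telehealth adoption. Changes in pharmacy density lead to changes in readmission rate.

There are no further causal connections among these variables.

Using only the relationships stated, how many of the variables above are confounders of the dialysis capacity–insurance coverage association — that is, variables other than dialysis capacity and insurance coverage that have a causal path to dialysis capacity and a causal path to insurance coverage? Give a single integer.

0

No listed variable has a causal path to both dialysis capacity and insurance coverage, so there are no common causes.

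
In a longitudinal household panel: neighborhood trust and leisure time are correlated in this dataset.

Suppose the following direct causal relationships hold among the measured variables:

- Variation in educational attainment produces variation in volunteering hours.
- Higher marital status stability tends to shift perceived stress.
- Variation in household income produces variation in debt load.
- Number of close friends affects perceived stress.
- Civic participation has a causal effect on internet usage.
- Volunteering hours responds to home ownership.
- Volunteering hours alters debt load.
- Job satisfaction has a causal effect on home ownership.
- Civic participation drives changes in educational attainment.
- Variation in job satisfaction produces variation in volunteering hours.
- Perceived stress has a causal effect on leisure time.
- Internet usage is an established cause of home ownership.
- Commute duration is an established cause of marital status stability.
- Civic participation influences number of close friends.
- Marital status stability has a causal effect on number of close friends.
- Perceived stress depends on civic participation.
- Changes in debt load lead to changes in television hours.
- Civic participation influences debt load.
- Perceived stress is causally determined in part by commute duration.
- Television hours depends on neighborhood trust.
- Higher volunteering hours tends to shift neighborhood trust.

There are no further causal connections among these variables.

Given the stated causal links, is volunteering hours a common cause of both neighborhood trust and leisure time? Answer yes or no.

Volunteering hours has no stated causal path to leisure time. A confounder must cause both variables, so volunteering hours does not qualify.

no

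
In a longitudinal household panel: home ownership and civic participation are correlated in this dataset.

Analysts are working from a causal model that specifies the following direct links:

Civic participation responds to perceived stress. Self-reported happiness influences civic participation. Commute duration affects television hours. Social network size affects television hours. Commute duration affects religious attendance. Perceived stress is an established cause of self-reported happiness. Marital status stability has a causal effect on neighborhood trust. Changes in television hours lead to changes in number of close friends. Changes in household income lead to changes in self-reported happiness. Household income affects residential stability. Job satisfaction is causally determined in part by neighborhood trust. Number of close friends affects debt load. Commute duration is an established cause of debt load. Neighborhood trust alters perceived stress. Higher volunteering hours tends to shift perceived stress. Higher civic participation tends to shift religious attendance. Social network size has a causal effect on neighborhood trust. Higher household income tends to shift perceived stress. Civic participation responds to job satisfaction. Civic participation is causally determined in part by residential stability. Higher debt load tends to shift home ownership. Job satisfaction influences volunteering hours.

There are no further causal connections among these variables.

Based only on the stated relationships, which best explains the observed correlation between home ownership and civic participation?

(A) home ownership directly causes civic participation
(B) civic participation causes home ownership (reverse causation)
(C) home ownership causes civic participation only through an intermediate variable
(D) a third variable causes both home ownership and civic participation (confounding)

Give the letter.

D

Social network size causes home ownership (social network size → television hours → number of close friends → debt load → home ownership) and civic participation (social network size → neighborhood trust → perceived stress → civic participation) — a common cause creating the correlation.
There is no stated path from home ownership to civic participation or from civic participation to home ownership, so neither direct nor reverse causation applies.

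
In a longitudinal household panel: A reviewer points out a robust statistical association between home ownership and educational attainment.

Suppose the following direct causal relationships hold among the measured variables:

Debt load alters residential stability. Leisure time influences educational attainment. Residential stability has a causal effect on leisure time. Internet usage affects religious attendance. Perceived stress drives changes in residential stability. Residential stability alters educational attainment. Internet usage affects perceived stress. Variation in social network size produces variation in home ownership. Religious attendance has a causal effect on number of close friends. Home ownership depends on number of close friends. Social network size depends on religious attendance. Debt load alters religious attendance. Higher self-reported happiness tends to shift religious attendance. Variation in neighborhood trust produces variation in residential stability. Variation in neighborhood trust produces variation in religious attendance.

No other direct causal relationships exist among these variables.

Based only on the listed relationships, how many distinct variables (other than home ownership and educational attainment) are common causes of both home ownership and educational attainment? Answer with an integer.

3

The common causes are: debt load (to home ownership via debt load → religious attendance → number of close friends → home ownership; to educational attainment via debt load → residential stability → educational attainment); internet usage (to home ownership via internet usage → religious attendance → number of close friends → home ownership; to educational attainment via internet usage → perceived stress → residential stability → educational attainment); neighborhood trust (to home ownership via neighborhood trust → religious attendance → number of close friends → home ownership; to educational attainment via neighborhood trust → residential stability → educational attainment).
Every other variable lacks a causal path to at least one of home ownership and educational attainment.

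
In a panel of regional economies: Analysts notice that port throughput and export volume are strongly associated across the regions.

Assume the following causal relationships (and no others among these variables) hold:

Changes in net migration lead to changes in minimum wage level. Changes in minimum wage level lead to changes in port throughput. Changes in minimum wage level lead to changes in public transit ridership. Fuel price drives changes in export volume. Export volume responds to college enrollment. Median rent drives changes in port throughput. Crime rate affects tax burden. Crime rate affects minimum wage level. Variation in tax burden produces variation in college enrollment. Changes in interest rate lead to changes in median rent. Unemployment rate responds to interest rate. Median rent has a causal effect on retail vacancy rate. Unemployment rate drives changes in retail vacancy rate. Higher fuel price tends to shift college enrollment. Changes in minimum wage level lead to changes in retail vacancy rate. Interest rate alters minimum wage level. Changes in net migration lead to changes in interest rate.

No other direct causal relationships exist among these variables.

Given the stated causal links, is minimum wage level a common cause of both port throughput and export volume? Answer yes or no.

no

Minimum wage level has no stated causal path to export volume. A confounder must cause both variables, so minimum wage level does not qualify.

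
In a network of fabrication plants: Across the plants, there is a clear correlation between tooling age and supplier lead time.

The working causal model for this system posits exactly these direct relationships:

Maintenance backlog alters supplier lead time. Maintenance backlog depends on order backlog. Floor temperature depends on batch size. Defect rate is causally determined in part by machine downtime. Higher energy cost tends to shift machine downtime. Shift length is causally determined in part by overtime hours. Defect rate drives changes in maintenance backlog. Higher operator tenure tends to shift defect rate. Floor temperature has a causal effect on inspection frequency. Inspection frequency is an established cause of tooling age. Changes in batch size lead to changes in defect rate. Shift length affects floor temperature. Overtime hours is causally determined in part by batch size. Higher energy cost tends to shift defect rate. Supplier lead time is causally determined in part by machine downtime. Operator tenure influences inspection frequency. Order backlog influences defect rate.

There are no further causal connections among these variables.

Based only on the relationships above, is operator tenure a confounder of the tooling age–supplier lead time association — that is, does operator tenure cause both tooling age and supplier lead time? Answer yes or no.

yes

Operator tenure has a causal path to tooling age (operator tenure → inspection frequency → tooling age) and to supplier lead time (operator tenure → defect rate → maintenance backlog → supplier lead time), so it is a common cause of both — a confounder.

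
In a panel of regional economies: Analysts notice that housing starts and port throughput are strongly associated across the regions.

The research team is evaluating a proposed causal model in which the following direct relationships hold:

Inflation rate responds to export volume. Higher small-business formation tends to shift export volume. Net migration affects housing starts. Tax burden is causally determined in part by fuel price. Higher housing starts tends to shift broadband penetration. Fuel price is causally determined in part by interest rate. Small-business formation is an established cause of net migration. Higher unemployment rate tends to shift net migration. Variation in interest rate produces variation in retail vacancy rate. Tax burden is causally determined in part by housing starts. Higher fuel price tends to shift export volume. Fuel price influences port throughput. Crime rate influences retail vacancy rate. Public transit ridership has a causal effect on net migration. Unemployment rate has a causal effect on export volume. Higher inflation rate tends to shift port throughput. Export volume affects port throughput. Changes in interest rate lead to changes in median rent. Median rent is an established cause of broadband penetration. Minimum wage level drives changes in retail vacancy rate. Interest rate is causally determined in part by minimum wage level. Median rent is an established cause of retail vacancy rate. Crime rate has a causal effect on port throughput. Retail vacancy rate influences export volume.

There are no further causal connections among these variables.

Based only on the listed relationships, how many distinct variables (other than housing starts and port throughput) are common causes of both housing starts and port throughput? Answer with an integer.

2

The common causes are: small-business formation (to housing starts via small-business formation → net migration → housing starts; to port throughput via small-business formation → export volume → port throughput); unemployment rate (to housing starts via unemployment rate → net migration → housing starts; to port throughput via unemployment rate → export volume → port throughput).
Every other variable lacks a causal path to at least one of housing starts and port throughput.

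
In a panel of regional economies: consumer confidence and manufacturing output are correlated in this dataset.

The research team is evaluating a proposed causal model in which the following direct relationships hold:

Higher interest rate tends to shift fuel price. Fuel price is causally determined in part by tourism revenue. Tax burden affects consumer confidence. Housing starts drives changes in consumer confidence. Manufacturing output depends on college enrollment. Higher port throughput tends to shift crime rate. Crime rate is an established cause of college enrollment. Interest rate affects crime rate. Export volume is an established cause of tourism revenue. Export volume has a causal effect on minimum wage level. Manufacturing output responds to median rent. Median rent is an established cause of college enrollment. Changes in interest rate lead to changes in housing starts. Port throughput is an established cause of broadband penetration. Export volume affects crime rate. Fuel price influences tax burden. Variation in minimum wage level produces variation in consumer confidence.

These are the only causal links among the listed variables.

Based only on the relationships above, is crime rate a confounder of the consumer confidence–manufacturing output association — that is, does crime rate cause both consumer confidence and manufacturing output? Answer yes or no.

Crime rate has no stated causal path to consumer confidence. A confounder must cause both variables, so crime rate does not qualify.

no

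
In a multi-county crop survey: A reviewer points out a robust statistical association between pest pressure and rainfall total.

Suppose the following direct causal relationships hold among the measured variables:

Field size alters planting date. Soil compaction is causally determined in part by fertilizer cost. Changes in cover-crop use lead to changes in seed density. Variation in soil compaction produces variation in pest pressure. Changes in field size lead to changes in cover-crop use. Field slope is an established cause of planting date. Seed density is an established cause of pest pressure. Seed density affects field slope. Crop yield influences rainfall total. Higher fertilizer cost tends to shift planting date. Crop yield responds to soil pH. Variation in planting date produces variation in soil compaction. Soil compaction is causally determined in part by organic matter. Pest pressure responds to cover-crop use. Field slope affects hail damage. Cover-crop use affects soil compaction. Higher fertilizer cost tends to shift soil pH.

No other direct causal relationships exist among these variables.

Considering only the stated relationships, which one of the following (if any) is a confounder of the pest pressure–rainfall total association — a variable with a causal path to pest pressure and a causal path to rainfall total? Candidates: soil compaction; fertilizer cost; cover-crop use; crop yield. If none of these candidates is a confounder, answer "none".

Fertilizer cost causes pest pressure (fertilizer cost → soil compaction → pest pressure) and also causes rainfall total (fertilizer cost → soil pH → crop yield → rainfall total); it is a common cause of both.
Each of the other candidates lacks a causal path to at least one of pest pressure and rainfall total, so they do not confound the relationship.

fertilizer cost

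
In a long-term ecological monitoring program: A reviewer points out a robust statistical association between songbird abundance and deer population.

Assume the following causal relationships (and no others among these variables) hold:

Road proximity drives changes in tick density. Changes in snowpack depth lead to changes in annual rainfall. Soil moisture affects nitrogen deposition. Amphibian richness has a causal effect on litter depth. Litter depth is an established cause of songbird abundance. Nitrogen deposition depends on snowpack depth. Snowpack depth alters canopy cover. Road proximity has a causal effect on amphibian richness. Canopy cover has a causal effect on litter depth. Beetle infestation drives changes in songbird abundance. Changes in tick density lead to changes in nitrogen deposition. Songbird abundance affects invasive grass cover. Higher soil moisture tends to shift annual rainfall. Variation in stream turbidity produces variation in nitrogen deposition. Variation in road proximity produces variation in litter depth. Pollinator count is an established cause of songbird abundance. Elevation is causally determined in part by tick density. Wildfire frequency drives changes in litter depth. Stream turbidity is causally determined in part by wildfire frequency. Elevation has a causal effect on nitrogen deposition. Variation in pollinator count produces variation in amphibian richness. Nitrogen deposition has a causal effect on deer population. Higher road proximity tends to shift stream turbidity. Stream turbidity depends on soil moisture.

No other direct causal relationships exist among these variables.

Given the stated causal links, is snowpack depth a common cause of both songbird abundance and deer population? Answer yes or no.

yes

Snowpack depth has a causal path to songbird abundance (snowpack depth → canopy cover → litter depth → songbird abundance) and to deer population (snowpack depth → nitrogen deposition → deer population), so it is a common cause of both — a confounder.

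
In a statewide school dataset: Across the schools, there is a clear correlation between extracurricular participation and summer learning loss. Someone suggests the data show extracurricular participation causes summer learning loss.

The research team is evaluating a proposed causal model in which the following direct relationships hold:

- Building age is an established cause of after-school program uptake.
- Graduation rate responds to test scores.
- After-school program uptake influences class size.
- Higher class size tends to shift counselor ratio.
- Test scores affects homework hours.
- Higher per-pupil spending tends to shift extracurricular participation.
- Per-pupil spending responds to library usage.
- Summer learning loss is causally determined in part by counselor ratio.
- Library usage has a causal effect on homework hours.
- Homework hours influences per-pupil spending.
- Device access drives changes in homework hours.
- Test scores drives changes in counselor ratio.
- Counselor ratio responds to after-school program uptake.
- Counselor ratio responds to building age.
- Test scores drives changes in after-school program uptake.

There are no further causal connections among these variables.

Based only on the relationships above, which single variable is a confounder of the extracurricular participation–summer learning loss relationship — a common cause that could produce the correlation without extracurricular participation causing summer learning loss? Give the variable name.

Test scores has a causal path to extracurricular participation (test scores → homework hours → per-pupil spending → extracurricular participation) and a separate causal path to summer learning loss (test scores → counselor ratio → summer learning loss), so it is a common cause of both.
No stated relationship gives extracurricular participation a causal route to summer learning loss, so the correlation is explained by the shared upstream cause rather than a direct effect.

test scores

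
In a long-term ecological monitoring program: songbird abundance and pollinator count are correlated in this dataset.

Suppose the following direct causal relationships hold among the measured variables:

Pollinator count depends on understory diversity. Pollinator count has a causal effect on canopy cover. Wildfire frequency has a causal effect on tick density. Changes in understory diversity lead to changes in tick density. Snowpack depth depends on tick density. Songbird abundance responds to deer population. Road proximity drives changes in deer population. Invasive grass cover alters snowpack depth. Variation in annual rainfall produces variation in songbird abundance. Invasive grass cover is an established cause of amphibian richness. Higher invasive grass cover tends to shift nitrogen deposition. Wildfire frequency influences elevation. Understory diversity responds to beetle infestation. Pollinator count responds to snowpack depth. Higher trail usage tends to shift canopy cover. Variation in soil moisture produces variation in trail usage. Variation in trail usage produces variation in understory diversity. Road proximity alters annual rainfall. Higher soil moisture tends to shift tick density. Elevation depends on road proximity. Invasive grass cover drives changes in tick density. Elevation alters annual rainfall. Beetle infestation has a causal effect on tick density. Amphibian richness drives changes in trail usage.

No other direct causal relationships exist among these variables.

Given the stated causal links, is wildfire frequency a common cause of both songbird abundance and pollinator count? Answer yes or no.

yes

Wildfire frequency has a causal path to songbird abundance (wildfire frequency → elevation → annual rainfall → songbird abundance) and to pollinator count (wildfire frequency → tick density → snowpack depth → pollinator count), so it is a common cause of both — a confounder.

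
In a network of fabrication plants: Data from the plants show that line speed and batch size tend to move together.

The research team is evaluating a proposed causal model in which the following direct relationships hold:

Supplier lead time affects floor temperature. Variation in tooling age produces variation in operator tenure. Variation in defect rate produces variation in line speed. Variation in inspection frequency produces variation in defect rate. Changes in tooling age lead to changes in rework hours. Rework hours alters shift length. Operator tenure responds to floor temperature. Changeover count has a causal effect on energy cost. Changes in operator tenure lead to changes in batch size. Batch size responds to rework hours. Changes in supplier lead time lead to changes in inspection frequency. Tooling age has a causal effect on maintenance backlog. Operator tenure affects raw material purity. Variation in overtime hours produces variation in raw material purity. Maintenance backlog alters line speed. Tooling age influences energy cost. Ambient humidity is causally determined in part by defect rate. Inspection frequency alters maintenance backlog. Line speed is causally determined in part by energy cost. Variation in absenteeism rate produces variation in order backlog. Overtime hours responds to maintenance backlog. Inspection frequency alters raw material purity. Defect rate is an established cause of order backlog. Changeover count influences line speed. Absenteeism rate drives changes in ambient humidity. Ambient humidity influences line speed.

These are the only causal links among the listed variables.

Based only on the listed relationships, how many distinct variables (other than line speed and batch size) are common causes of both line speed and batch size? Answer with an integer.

2

The common causes are: supplier lead time (to line speed via supplier lead time → inspection frequency → defect rate → line speed; to batch size via supplier lead time → floor temperature → operator tenure → batch size); tooling age (to line speed via tooling age → energy cost → line speed; to batch size via tooling age → rework hours → batch size).
Every other variable lacks a causal path to at least one of line speed and batch size.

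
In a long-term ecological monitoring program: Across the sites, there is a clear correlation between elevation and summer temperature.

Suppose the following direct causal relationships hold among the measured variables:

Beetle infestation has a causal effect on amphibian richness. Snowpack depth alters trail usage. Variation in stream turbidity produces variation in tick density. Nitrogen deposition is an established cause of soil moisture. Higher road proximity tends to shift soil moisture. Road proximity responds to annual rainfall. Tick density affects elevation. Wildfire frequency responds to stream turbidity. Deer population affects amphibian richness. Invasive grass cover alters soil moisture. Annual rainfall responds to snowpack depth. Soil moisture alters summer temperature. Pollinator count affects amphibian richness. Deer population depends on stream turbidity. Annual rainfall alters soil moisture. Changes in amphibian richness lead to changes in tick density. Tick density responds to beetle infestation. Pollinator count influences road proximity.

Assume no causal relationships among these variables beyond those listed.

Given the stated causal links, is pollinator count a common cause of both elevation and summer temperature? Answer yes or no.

Pollinator count has a causal path to elevation (pollinator count → amphibian richness → tick density → elevation) and to summer temperature (pollinator count → road proximity → soil moisture → summer temperature), so it is a common cause of both — a confounder.

yes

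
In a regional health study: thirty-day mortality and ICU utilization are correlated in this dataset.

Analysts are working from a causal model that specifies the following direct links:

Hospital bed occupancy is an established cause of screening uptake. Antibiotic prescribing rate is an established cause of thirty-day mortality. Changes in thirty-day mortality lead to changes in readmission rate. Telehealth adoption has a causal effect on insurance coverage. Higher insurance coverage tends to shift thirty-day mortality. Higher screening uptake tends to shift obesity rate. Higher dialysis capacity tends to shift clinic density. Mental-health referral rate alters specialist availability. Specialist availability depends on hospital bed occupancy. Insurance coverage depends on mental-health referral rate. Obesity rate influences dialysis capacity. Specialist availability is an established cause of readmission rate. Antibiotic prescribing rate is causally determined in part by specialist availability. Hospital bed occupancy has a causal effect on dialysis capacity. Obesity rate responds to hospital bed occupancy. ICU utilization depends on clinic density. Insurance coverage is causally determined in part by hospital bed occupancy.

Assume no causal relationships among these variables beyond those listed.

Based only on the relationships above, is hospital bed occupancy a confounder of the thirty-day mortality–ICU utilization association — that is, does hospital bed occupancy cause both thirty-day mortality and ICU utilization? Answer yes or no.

yes

Hospital bed occupancy has a causal path to thirty-day mortality (hospital bed occupancy → insurance coverage → thirty-day mortality) and to ICU utilization (hospital bed occupancy → dialysis capacity → clinic density → ICU utilization), so it is a common cause of both — a confounder.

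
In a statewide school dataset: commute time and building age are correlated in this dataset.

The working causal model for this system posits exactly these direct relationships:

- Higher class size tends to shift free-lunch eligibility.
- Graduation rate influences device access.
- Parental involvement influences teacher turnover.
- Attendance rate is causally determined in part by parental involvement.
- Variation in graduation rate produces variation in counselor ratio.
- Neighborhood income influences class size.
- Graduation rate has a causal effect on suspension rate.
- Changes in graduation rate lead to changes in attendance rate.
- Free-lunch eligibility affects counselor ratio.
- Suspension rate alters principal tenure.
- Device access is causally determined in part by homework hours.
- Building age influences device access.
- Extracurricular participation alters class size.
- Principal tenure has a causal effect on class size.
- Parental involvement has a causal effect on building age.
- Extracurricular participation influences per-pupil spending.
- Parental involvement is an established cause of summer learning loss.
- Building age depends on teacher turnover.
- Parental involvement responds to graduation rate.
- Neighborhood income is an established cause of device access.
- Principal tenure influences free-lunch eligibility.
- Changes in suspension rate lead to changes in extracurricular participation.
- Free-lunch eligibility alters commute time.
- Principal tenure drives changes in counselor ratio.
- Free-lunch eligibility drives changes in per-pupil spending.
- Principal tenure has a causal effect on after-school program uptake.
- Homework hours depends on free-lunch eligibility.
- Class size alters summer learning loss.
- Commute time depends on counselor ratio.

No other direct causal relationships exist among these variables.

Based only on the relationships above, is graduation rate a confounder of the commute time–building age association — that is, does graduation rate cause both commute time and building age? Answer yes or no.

Graduation rate has a causal path to commute time (graduation rate → counselor ratio → commute time) and to building age (graduation rate → parental involvement → building age), so it is a common cause of both — a confounder.

yes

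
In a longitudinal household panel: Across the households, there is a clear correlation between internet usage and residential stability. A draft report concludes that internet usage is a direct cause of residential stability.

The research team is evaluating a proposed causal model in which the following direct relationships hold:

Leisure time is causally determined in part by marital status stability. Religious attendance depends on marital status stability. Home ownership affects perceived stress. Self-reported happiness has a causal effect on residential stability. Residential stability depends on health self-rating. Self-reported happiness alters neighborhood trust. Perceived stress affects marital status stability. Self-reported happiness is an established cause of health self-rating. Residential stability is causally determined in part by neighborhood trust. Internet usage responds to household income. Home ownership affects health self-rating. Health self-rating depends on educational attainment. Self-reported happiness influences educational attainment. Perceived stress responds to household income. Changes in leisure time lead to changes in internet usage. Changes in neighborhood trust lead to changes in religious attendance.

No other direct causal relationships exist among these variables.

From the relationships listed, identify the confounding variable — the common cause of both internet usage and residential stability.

home ownership

Home ownership has a causal path to internet usage (home ownership → perceived stress → marital status stability → leisure time → internet usage) and a separate causal path to residential stability (home ownership → health self-rating → residential stability), so it is a common cause of both.
No stated relationship gives internet usage a causal route to residential stability, so the correlation is explained by the shared upstream cause rather than a direct effect.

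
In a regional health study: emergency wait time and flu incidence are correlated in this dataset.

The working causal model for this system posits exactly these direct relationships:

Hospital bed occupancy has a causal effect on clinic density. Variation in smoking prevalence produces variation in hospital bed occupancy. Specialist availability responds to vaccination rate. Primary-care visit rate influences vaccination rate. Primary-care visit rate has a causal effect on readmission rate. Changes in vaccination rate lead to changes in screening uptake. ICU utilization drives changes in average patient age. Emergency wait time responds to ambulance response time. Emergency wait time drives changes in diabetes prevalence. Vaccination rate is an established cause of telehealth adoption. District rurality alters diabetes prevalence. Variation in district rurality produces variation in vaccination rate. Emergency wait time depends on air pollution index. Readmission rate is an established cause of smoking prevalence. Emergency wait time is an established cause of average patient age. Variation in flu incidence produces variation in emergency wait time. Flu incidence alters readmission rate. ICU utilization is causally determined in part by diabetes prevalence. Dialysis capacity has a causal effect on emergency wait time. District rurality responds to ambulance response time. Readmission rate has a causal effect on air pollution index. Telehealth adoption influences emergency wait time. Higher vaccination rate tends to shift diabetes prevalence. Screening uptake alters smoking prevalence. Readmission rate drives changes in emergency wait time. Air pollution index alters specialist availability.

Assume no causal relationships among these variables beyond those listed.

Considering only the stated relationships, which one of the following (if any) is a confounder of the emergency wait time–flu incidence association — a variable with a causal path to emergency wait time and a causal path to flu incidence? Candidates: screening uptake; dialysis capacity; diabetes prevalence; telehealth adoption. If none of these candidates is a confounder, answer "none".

none

None of the listed candidates has causal paths to both emergency wait time and flu incidence in the stated relationships, so none is a common cause.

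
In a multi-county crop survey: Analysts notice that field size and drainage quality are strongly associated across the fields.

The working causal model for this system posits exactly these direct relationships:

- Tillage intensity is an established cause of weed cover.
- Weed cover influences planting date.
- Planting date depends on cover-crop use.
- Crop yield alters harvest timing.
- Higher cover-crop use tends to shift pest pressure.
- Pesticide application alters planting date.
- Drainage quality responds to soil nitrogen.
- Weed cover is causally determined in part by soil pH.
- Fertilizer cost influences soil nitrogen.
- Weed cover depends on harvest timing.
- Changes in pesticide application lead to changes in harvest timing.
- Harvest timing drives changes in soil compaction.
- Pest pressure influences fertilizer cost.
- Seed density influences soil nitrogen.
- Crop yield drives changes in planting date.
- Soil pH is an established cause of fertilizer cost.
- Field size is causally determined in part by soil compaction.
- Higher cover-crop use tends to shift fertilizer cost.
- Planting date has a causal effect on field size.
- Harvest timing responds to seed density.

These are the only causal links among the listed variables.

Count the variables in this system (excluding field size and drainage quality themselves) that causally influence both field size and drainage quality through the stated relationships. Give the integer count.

The common causes are: cover-crop use (to field size via cover-crop use → planting date → field size; to drainage quality via cover-crop use → fertilizer cost → soil nitrogen → drainage quality); seed density (to field size via seed density → harvest timing → soil compaction → field size; to drainage quality via seed density → soil nitrogen → drainage quality); soil pH (to field size via soil pH → weed cover → planting date → field size; to drainage quality via soil pH → fertilizer cost → soil nitrogen → drainage quality).
Every other variable lacks a causal path to at least one of field size and drainage quality.

3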